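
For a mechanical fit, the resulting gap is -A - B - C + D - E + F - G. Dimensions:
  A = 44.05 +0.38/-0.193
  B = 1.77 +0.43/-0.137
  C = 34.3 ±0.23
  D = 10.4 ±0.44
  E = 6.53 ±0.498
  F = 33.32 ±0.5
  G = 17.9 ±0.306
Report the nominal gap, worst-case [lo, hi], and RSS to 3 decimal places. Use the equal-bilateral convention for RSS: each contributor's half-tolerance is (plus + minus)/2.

nominal=-60.830 wc=[-63.614,-58.526] rss=1.000

Stack each dimension's contribution:
  -A: nom -44.050 → Σnom=-44.050; wc +0.193/-0.380 → slack +0.193/-0.380; half-tol=0.286, Σhalf²=0.082082
  -B: nom -1.770 → Σnom=-45.820; wc +0.137/-0.430 → slack +0.330/-0.810; half-tol=0.283, Σhalf²=0.162454
  -C: nom -34.300 → Σnom=-80.120; wc +0.230/-0.230 → slack +0.560/-1.040; half-tol=0.230, Σhalf²=0.215354
  +D: nom +10.400 → Σnom=-69.720; wc +0.440/-0.440 → slack +1.000/-1.480; half-tol=0.440, Σhalf²=0.408954
  -E: nom -6.530 → Σnom=-76.250; wc +0.498/-0.498 → slack +1.498/-1.978; half-tol=0.498, Σhalf²=0.656959
  +F: nom +33.320 → Σnom=-42.930; wc +0.500/-0.500 → slack +1.998/-2.478; half-tol=0.500, Σhalf²=0.906959
  -G: nom -17.900 → Σnom=-60.830; wc +0.306/-0.306 → slack +2.304/-2.784; half-tol=0.306, Σhalf²=1.000595
Nominal = -60.830. Worst-case = [-60.830 - 2.784, -60.830 + 2.304] = [-63.614, -58.526]. RSS = √1.000595 = 1.000.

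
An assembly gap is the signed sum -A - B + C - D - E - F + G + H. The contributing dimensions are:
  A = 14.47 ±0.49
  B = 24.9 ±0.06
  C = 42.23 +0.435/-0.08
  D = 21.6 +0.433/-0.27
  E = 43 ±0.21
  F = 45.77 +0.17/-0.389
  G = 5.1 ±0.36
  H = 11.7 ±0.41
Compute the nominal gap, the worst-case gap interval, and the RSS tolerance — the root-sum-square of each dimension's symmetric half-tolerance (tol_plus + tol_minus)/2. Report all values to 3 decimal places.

nominal=-90.710 wc=[-92.923,-88.086] rss=0.924

Stack each dimension's contribution:
  -A: nom -14.470 → Σnom=-14.470; wc +0.490/-0.490 → slack +0.490/-0.490; half-tol=0.490, Σhalf²=0.240100
  -B: nom -24.900 → Σnom=-39.370; wc +0.060/-0.060 → slack +0.550/-0.550; half-tol=0.060, Σhalf²=0.243700
  +C: nom +42.230 → Σnom=2.860; wc +0.435/-0.080 → slack +0.985/-0.630; half-tol=0.258, Σhalf²=0.310006
  -D: nom -21.600 → Σnom=-18.740; wc +0.270/-0.433 → slack +1.255/-1.063; half-tol=0.352, Σhalf²=0.433559
  -E: nom -43.000 → Σnom=-61.740; wc +0.210/-0.210 → slack +1.465/-1.273; half-tol=0.210, Σhalf²=0.477658
  -F: nom -45.770 → Σnom=-107.510; wc +0.389/-0.170 → slack +1.854/-1.443; half-tol=0.280, Σhalf²=0.555779
  +G: nom +5.100 → Σnom=-102.410; wc +0.360/-0.360 → slack +2.214/-1.803; half-tol=0.360, Σhalf²=0.685379
  +H: nom +11.700 → Σnom=-90.710; wc +0.410/-0.410 → slack +2.624/-2.213; half-tol=0.410, Σhalf²=0.853479
Nominal = -90.710. Worst-case = [-90.710 - 2.213, -90.710 + 2.624] = [-92.923, -88.086]. RSS = √0.853479 = 0.924.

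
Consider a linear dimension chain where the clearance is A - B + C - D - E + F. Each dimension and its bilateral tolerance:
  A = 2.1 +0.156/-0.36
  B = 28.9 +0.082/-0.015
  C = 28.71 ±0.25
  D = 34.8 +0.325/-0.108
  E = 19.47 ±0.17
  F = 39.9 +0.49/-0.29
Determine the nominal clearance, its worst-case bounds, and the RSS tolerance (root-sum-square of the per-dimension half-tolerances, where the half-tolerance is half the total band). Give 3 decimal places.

Stack each dimension's contribution:
  +A: nom +2.100 → Σnom=2.100; wc +0.156/-0.360 → slack +0.156/-0.360; half-tol=0.258, Σhalf²=0.066564
  -B: nom -28.900 → Σnom=-26.800; wc +0.015/-0.082 → slack +0.171/-0.442; half-tol=0.049, Σhalf²=0.068916
  +C: nom +28.710 → Σnom=1.910; wc +0.250/-0.250 → slack +0.421/-0.692; half-tol=0.250, Σhalf²=0.131416
  -D: nom -34.800 → Σnom=-32.890; wc +0.108/-0.325 → slack +0.529/-1.017; half-tol=0.216, Σhalf²=0.178289
  -E: nom -19.470 → Σnom=-52.360; wc +0.170/-0.170 → slack +0.699/-1.187; half-tol=0.170, Σhalf²=0.207189
  +F: nom +39.900 → Σnom=-12.460; wc +0.490/-0.290 → slack +1.189/-1.477; half-tol=0.390, Σhalf²=0.359289
Nominal = -12.460. Worst-case = [-12.460 - 1.477, -12.460 + 1.189] = [-13.937, -11.271]. RSS = √0.359289 = 0.599.

nominal=-12.460 wc=[-13.937,-11.271] rss=0.599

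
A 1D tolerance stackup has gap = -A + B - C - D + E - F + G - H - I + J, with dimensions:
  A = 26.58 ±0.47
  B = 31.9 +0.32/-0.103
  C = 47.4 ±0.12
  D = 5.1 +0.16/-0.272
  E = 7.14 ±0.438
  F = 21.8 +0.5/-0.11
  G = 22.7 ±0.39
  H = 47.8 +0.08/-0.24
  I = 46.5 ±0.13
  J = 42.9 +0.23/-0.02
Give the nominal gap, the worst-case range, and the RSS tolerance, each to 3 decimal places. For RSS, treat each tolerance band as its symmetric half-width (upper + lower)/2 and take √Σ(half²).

nominal=-90.540 wc=[-92.951,-87.820] rss=0.907

Stack each dimension's contribution:
  -A: nom -26.580 → Σnom=-26.580; wc +0.470/-0.470 → slack +0.470/-0.470; half-tol=0.470, Σhalf²=0.220900
  +B: nom +31.900 → Σnom=5.320; wc +0.320/-0.103 → slack +0.790/-0.573; half-tol=0.211, Σhalf²=0.265632
  -C: nom -47.400 → Σnom=-42.080; wc +0.120/-0.120 → slack +0.910/-0.693; half-tol=0.120, Σhalf²=0.280032
  -D: nom -5.100 → Σnom=-47.180; wc +0.272/-0.160 → slack +1.182/-0.853; half-tol=0.216, Σhalf²=0.326688
  +E: nom +7.140 → Σnom=-40.040; wc +0.438/-0.438 → slack +1.620/-1.291; half-tol=0.438, Σhalf²=0.518532
  -F: nom -21.800 → Σnom=-61.840; wc +0.110/-0.500 → slack +1.730/-1.791; half-tol=0.305, Σhalf²=0.611557
  +G: nom +22.700 → Σnom=-39.140; wc +0.390/-0.390 → slack +2.120/-2.181; half-tol=0.390, Σhalf²=0.763657
  -H: nom -47.800 → Σnom=-86.940; wc +0.240/-0.080 → slack +2.360/-2.261; half-tol=0.160, Σhalf²=0.789257
  -I: nom -46.500 → Σnom=-133.440; wc +0.130/-0.130 → slack +2.490/-2.391; half-tol=0.130, Σhalf²=0.806157
  +J: nom +42.900 → Σnom=-90.540; wc +0.230/-0.020 → slack +2.720/-2.411; half-tol=0.125, Σhalf²=0.821782
Nominal = -90.540. Worst-case = [-90.540 - 2.411, -90.540 + 2.720] = [-92.951, -87.820]. RSS = √0.821782 = 0.907.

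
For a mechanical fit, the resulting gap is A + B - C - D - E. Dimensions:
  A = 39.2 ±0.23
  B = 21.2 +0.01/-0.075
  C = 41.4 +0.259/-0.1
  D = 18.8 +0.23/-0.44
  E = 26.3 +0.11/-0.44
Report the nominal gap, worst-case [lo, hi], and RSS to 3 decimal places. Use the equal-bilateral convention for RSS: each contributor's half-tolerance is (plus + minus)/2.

nominal=-26.100 wc=[-27.004,-24.880] rss=0.524

Stack each dimension's contribution:
  +A: nom +39.200 → Σnom=39.200; wc +0.230/-0.230 → slack +0.230/-0.230; half-tol=0.230, Σhalf²=0.052900
  +B: nom +21.200 → Σnom=60.400; wc +0.010/-0.075 → slack +0.240/-0.305; half-tol=0.042, Σhalf²=0.054706
  -C: nom -41.400 → Σnom=19.000; wc +0.100/-0.259 → slack +0.340/-0.564; half-tol=0.179, Σhalf²=0.086927
  -D: nom -18.800 → Σnom=0.200; wc +0.440/-0.230 → slack +0.780/-0.794; half-tol=0.335, Σhalf²=0.199152
  -E: nom -26.300 → Σnom=-26.100; wc +0.440/-0.110 → slack +1.220/-0.904; half-tol=0.275, Σhalf²=0.274777
Nominal = -26.100. Worst-case = [-26.100 - 0.904, -26.100 + 1.220] = [-27.004, -24.880]. RSS = √0.274777 = 0.524.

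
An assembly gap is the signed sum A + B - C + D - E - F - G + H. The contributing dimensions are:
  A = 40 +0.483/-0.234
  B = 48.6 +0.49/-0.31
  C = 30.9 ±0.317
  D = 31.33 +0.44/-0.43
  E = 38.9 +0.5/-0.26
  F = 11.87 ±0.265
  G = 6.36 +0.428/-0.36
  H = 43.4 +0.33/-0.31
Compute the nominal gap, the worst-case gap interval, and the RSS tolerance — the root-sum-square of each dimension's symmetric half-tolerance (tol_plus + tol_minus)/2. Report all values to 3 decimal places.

Stack each dimension's contribution:
  +A: nom +40.000 → Σnom=40.000; wc +0.483/-0.234 → slack +0.483/-0.234; half-tol=0.358, Σhalf²=0.128522
  +B: nom +48.600 → Σnom=88.600; wc +0.490/-0.310 → slack +0.973/-0.544; half-tol=0.400, Σhalf²=0.288522
  -C: nom -30.900 → Σnom=57.700; wc +0.317/-0.317 → slack +1.290/-0.861; half-tol=0.317, Σhalf²=0.389011
  +D: nom +31.330 → Σnom=89.030; wc +0.440/-0.430 → slack +1.730/-1.291; half-tol=0.435, Σhalf²=0.578236
  -E: nom -38.900 → Σnom=50.130; wc +0.260/-0.500 → slack +1.990/-1.791; half-tol=0.380, Σhalf²=0.722636
  -F: nom -11.870 → Σnom=38.260; wc +0.265/-0.265 → slack +2.255/-2.056; half-tol=0.265, Σhalf²=0.792861
  -G: nom -6.360 → Σnom=31.900; wc +0.360/-0.428 → slack +2.615/-2.484; half-tol=0.394, Σhalf²=0.948097
  +H: nom +43.400 → Σnom=75.300; wc +0.330/-0.310 → slack +2.945/-2.794; half-tol=0.320, Σhalf²=1.050497
Nominal = 75.300. Worst-case = [75.300 - 2.794, 75.300 + 2.945] = [72.506, 78.245]. RSS = √1.050497 = 1.025.

nominal=75.300 wc=[72.506,78.245] rss=1.025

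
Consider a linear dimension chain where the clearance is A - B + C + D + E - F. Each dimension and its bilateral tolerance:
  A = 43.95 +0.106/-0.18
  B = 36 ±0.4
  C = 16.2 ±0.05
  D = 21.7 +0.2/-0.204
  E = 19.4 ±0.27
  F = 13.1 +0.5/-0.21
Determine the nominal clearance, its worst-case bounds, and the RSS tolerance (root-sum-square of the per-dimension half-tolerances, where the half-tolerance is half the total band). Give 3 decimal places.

Stack each dimension's contribution:
  +A: nom +43.950 → Σnom=43.950; wc +0.106/-0.180 → slack +0.106/-0.180; half-tol=0.143, Σhalf²=0.020449
  -B: nom -36.000 → Σnom=7.950; wc +0.400/-0.400 → slack +0.506/-0.580; half-tol=0.400, Σhalf²=0.180449
  +C: nom +16.200 → Σnom=24.150; wc +0.050/-0.050 → slack +0.556/-0.630; half-tol=0.050, Σhalf²=0.182949
  +D: nom +21.700 → Σnom=45.850; wc +0.200/-0.204 → slack +0.756/-0.834; half-tol=0.202, Σhalf²=0.223753
  +E: nom +19.400 → Σnom=65.250; wc +0.270/-0.270 → slack +1.026/-1.104; half-tol=0.270, Σhalf²=0.296653
  -F: nom -13.100 → Σnom=52.150; wc +0.210/-0.500 → slack +1.236/-1.604; half-tol=0.355, Σhalf²=0.422678
Nominal = 52.150. Worst-case = [52.150 - 1.604, 52.150 + 1.236] = [50.546, 53.386]. RSS = √0.422678 = 0.650.

nominal=52.150 wc=[50.546,53.386] rss=0.650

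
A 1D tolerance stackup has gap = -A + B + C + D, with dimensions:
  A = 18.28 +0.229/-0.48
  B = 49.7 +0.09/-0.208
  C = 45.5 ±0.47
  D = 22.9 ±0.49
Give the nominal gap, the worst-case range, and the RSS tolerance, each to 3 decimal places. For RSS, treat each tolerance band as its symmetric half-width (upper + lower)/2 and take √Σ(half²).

Stack each dimension's contribution:
  -A: nom -18.280 → Σnom=-18.280; wc +0.480/-0.229 → slack +0.480/-0.229; half-tol=0.354, Σhalf²=0.125670
  +B: nom +49.700 → Σnom=31.420; wc +0.090/-0.208 → slack +0.570/-0.437; half-tol=0.149, Σhalf²=0.147871
  +C: nom +45.500 → Σnom=76.920; wc +0.470/-0.470 → slack +1.040/-0.907; half-tol=0.470, Σhalf²=0.368771
  +D: nom +22.900 → Σnom=99.820; wc +0.490/-0.490 → slack +1.530/-1.397; half-tol=0.490, Σhalf²=0.608871
Nominal = 99.820. Worst-case = [99.820 - 1.397, 99.820 + 1.530] = [98.423, 101.350]. RSS = √0.608871 = 0.780.

nominal=99.820 wc=[98.423,101.350] rss=0.780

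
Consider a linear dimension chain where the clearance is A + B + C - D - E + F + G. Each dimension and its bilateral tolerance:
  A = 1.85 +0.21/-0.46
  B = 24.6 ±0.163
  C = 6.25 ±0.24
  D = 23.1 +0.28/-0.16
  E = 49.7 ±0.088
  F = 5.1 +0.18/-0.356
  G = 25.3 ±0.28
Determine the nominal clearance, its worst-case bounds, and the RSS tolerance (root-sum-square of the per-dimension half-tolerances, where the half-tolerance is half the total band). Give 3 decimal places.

nominal=-9.700 wc=[-11.567,-8.379] rss=0.635

Stack each dimension's contribution:
  +A: nom +1.850 → Σnom=1.850; wc +0.210/-0.460 → slack +0.210/-0.460; half-tol=0.335, Σhalf²=0.112225
  +B: nom +24.600 → Σnom=26.450; wc +0.163/-0.163 → slack +0.373/-0.623; half-tol=0.163, Σhalf²=0.138794
  +C: nom +6.250 → Σnom=32.700; wc +0.240/-0.240 → slack +0.613/-0.863; half-tol=0.240, Σhalf²=0.196394
  -D: nom -23.100 → Σnom=9.600; wc +0.160/-0.280 → slack +0.773/-1.143; half-tol=0.220, Σhalf²=0.244794
  -E: nom -49.700 → Σnom=-40.100; wc +0.088/-0.088 → slack +0.861/-1.231; half-tol=0.088, Σhalf²=0.252538
  +F: nom +5.100 → Σnom=-35.000; wc +0.180/-0.356 → slack +1.041/-1.587; half-tol=0.268, Σhalf²=0.324362
  +G: nom +25.300 → Σnom=-9.700; wc +0.280/-0.280 → slack +1.321/-1.867; half-tol=0.280, Σhalf²=0.402762
Nominal = -9.700. Worst-case = [-9.700 - 1.867, -9.700 + 1.321] = [-11.567, -8.379]. RSS = √0.402762 = 0.635.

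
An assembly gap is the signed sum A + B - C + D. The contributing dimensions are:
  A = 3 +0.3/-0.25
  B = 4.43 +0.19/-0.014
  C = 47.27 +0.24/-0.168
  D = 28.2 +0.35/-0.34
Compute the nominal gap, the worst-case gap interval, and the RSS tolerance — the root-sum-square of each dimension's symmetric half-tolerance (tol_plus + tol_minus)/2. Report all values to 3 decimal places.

Stack each dimension's contribution:
  +A: nom +3.000 → Σnom=3.000; wc +0.300/-0.250 → slack +0.300/-0.250; half-tol=0.275, Σhalf²=0.075625
  +B: nom +4.430 → Σnom=7.430; wc +0.190/-0.014 → slack +0.490/-0.264; half-tol=0.102, Σhalf²=0.086029
  -C: nom -47.270 → Σnom=-39.840; wc +0.168/-0.240 → slack +0.658/-0.504; half-tol=0.204, Σhalf²=0.127645
  +D: nom +28.200 → Σnom=-11.640; wc +0.350/-0.340 → slack +1.008/-0.844; half-tol=0.345, Σhalf²=0.246670
Nominal = -11.640. Worst-case = [-11.640 - 0.844, -11.640 + 1.008] = [-12.484, -10.632]. RSS = √0.246670 = 0.497.

nominal=-11.640 wc=[-12.484,-10.632] rss=0.497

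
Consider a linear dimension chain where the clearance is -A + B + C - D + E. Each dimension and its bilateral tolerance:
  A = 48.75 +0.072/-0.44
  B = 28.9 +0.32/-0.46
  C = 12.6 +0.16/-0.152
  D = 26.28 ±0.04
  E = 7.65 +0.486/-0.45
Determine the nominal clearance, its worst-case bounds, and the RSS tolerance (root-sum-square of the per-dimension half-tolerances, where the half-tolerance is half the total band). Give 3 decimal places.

Stack each dimension's contribution:
  -A: nom -48.750 → Σnom=-48.750; wc +0.440/-0.072 → slack +0.440/-0.072; half-tol=0.256, Σhalf²=0.065536
  +B: nom +28.900 → Σnom=-19.850; wc +0.320/-0.460 → slack +0.760/-0.532; half-tol=0.390, Σhalf²=0.217636
  +C: nom +12.600 → Σnom=-7.250; wc +0.160/-0.152 → slack +0.920/-0.684; half-tol=0.156, Σhalf²=0.241972
  -D: nom -26.280 → Σnom=-33.530; wc +0.040/-0.040 → slack +0.960/-0.724; half-tol=0.040, Σhalf²=0.243572
  +E: nom +7.650 → Σnom=-25.880; wc +0.486/-0.450 → slack +1.446/-1.174; half-tol=0.468, Σhalf²=0.462596
Nominal = -25.880. Worst-case = [-25.880 - 1.174, -25.880 + 1.446] = [-27.054, -24.434]. RSS = √0.462596 = 0.680.

nominal=-25.880 wc=[-27.054,-24.434] rss=0.680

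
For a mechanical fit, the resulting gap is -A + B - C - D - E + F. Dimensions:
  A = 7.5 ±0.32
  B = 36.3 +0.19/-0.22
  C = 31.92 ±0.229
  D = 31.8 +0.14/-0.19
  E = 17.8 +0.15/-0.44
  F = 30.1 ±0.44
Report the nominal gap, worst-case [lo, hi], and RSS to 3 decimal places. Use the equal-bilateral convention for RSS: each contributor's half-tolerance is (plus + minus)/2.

Stack each dimension's contribution:
  -A: nom -7.500 → Σnom=-7.500; wc +0.320/-0.320 → slack +0.320/-0.320; half-tol=0.320, Σhalf²=0.102400
  +B: nom +36.300 → Σnom=28.800; wc +0.190/-0.220 → slack +0.510/-0.540; half-tol=0.205, Σhalf²=0.144425
  -C: nom -31.920 → Σnom=-3.120; wc +0.229/-0.229 → slack +0.739/-0.769; half-tol=0.229, Σhalf²=0.196866
  -D: nom -31.800 → Σnom=-34.920; wc +0.190/-0.140 → slack +0.929/-0.909; half-tol=0.165, Σhalf²=0.224091
  -E: nom -17.800 → Σnom=-52.720; wc +0.440/-0.150 → slack +1.369/-1.059; half-tol=0.295, Σhalf²=0.311116
  +F: nom +30.100 → Σnom=-22.620; wc +0.440/-0.440 → slack +1.809/-1.499; half-tol=0.440, Σhalf²=0.504716
Nominal = -22.620. Worst-case = [-22.620 - 1.499, -22.620 + 1.809] = [-24.119, -20.811]. RSS = √0.504716 = 0.710.

nominal=-22.620 wc=[-24.119,-20.811] rss=0.710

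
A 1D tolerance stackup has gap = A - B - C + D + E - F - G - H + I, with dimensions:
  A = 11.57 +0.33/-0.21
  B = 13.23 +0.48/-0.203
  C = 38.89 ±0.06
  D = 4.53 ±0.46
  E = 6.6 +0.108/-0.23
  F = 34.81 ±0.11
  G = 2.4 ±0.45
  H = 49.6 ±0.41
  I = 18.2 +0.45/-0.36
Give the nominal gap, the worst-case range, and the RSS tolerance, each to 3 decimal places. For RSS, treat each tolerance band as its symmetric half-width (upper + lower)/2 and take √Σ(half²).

nominal=-98.030 wc=[-100.800,-95.449] rss=0.990

Stack each dimension's contribution:
  +A: nom +11.570 → Σnom=11.570; wc +0.330/-0.210 → slack +0.330/-0.210; half-tol=0.270, Σhalf²=0.072900
  -B: nom -13.230 → Σnom=-1.660; wc +0.203/-0.480 → slack +0.533/-0.690; half-tol=0.342, Σhalf²=0.189522
  -C: nom -38.890 → Σnom=-40.550; wc +0.060/-0.060 → slack +0.593/-0.750; half-tol=0.060, Σhalf²=0.193122
  +D: nom +4.530 → Σnom=-36.020; wc +0.460/-0.460 → slack +1.053/-1.210; half-tol=0.460, Σhalf²=0.404722
  +E: nom +6.600 → Σnom=-29.420; wc +0.108/-0.230 → slack +1.161/-1.440; half-tol=0.169, Σhalf²=0.433283
  -F: nom -34.810 → Σnom=-64.230; wc +0.110/-0.110 → slack +1.271/-1.550; half-tol=0.110, Σhalf²=0.445383
  -G: nom -2.400 → Σnom=-66.630; wc +0.450/-0.450 → slack +1.721/-2.000; half-tol=0.450, Σhalf²=0.647883
  -H: nom -49.600 → Σnom=-116.230; wc +0.410/-0.410 → slack +2.131/-2.410; half-tol=0.410, Σhalf²=0.815983
  +I: nom +18.200 → Σnom=-98.030; wc +0.450/-0.360 → slack +2.581/-2.770; half-tol=0.405, Σhalf²=0.980008
Nominal = -98.030. Worst-case = [-98.030 - 2.770, -98.030 + 2.581] = [-100.800, -95.449]. RSS = √0.980008 = 0.990.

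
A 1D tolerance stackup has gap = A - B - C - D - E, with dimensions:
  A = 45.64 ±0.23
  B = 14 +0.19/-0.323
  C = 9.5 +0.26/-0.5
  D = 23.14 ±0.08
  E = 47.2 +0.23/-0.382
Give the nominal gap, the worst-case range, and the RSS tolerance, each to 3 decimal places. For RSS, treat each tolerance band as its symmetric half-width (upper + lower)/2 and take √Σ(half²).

nominal=-48.200 wc=[-49.190,-46.685] rss=0.603

Stack each dimension's contribution:
  +A: nom +45.640 → Σnom=45.640; wc +0.230/-0.230 → slack +0.230/-0.230; half-tol=0.230, Σhalf²=0.052900
  -B: nom -14.000 → Σnom=31.640; wc +0.323/-0.190 → slack +0.553/-0.420; half-tol=0.257, Σhalf²=0.118692
  -C: nom -9.500 → Σnom=22.140; wc +0.500/-0.260 → slack +1.053/-0.680; half-tol=0.380, Σhalf²=0.263092
  -D: nom -23.140 → Σnom=-1.000; wc +0.080/-0.080 → slack +1.133/-0.760; half-tol=0.080, Σhalf²=0.269492
  -E: nom -47.200 → Σnom=-48.200; wc +0.382/-0.230 → slack +1.515/-0.990; half-tol=0.306, Σhalf²=0.363128
Nominal = -48.200. Worst-case = [-48.200 - 0.990, -48.200 + 1.515] = [-49.190, -46.685]. RSS = √0.363128 = 0.603.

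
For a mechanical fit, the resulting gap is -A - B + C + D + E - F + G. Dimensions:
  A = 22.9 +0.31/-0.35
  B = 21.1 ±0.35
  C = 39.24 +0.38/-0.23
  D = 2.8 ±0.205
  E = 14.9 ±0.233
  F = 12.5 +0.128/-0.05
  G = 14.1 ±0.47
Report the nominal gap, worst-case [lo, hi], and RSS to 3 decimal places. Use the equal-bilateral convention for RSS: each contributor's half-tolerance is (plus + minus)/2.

nominal=14.540 wc=[12.614,16.578] rss=0.806

Stack each dimension's contribution:
  -A: nom -22.900 → Σnom=-22.900; wc +0.350/-0.310 → slack +0.350/-0.310; half-tol=0.330, Σhalf²=0.108900
  -B: nom -21.100 → Σnom=-44.000; wc +0.350/-0.350 → slack +0.700/-0.660; half-tol=0.350, Σhalf²=0.231400
  +C: nom +39.240 → Σnom=-4.760; wc +0.380/-0.230 → slack +1.080/-0.890; half-tol=0.305, Σhalf²=0.324425
  +D: nom +2.800 → Σnom=-1.960; wc +0.205/-0.205 → slack +1.285/-1.095; half-tol=0.205, Σhalf²=0.366450
  +E: nom +14.900 → Σnom=12.940; wc +0.233/-0.233 → slack +1.518/-1.328; half-tol=0.233, Σhalf²=0.420739
  -F: nom -12.500 → Σnom=0.440; wc +0.050/-0.128 → slack +1.568/-1.456; half-tol=0.089, Σhalf²=0.428660
  +G: nom +14.100 → Σnom=14.540; wc +0.470/-0.470 → slack +2.038/-1.926; half-tol=0.470, Σhalf²=0.649560
Nominal = 14.540. Worst-case = [14.540 - 1.926, 14.540 + 2.038] = [12.614, 16.578]. RSS = √0.649560 = 0.806.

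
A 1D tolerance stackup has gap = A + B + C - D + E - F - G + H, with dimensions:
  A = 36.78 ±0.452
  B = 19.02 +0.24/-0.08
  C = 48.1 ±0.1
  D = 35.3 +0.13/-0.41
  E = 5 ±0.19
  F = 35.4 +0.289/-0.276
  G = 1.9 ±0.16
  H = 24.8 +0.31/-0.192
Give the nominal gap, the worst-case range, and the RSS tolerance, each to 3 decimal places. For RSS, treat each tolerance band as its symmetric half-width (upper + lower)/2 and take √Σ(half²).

nominal=61.100 wc=[59.507,63.238] rss=0.719

Stack each dimension's contribution:
  +A: nom +36.780 → Σnom=36.780; wc +0.452/-0.452 → slack +0.452/-0.452; half-tol=0.452, Σhalf²=0.204304
  +B: nom +19.020 → Σnom=55.800; wc +0.240/-0.080 → slack +0.692/-0.532; half-tol=0.160, Σhalf²=0.229904
  +C: nom +48.100 → Σnom=103.900; wc +0.100/-0.100 → slack +0.792/-0.632; half-tol=0.100, Σhalf²=0.239904
  -D: nom -35.300 → Σnom=68.600; wc +0.410/-0.130 → slack +1.202/-0.762; half-tol=0.270, Σhalf²=0.312804
  +E: nom +5.000 → Σnom=73.600; wc +0.190/-0.190 → slack +1.392/-0.952; half-tol=0.190, Σhalf²=0.348904
  -F: nom -35.400 → Σnom=38.200; wc +0.276/-0.289 → slack +1.668/-1.241; half-tol=0.282, Σhalf²=0.428710
  -G: nom -1.900 → Σnom=36.300; wc +0.160/-0.160 → slack +1.828/-1.401; half-tol=0.160, Σhalf²=0.454310
  +H: nom +24.800 → Σnom=61.100; wc +0.310/-0.192 → slack +2.138/-1.593; half-tol=0.251, Σhalf²=0.517311
Nominal = 61.100. Worst-case = [61.100 - 1.593, 61.100 + 2.138] = [59.507, 63.238]. RSS = √0.517311 = 0.719.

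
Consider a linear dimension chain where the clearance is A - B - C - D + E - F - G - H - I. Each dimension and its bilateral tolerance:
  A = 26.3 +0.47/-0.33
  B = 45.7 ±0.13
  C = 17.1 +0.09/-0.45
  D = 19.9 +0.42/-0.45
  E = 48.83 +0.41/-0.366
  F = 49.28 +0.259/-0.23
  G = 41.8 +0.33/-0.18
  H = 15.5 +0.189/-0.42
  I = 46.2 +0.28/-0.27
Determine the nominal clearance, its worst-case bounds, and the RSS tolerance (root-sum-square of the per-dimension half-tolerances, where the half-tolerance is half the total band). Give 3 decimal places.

nominal=-160.350 wc=[-162.744,-157.340] rss=0.940

Stack each dimension's contribution:
  +A: nom +26.300 → Σnom=26.300; wc +0.470/-0.330 → slack +0.470/-0.330; half-tol=0.400, Σhalf²=0.160000
  -B: nom -45.700 → Σnom=-19.400; wc +0.130/-0.130 → slack +0.600/-0.460; half-tol=0.130, Σhalf²=0.176900
  -C: nom -17.100 → Σnom=-36.500; wc +0.450/-0.090 → slack +1.050/-0.550; half-tol=0.270, Σhalf²=0.249800
  -D: nom -19.900 → Σnom=-56.400; wc +0.450/-0.420 → slack +1.500/-0.970; half-tol=0.435, Σhalf²=0.439025
  +E: nom +48.830 → Σnom=-7.570; wc +0.410/-0.366 → slack +1.910/-1.336; half-tol=0.388, Σhalf²=0.589569
  -F: nom -49.280 → Σnom=-56.850; wc +0.230/-0.259 → slack +2.140/-1.595; half-tol=0.244, Σhalf²=0.649349
  -G: nom -41.800 → Σnom=-98.650; wc +0.180/-0.330 → slack +2.320/-1.925; half-tol=0.255, Σhalf²=0.714374
  -H: nom -15.500 → Σnom=-114.150; wc +0.420/-0.189 → slack +2.740/-2.114; half-tol=0.304, Σhalf²=0.807094
  -I: nom -46.200 → Σnom=-160.350; wc +0.270/-0.280 → slack +3.010/-2.394; half-tol=0.275, Σhalf²=0.882719
Nominal = -160.350. Worst-case = [-160.350 - 2.394, -160.350 + 3.010] = [-162.744, -157.340]. RSS = √0.882719 = 0.940.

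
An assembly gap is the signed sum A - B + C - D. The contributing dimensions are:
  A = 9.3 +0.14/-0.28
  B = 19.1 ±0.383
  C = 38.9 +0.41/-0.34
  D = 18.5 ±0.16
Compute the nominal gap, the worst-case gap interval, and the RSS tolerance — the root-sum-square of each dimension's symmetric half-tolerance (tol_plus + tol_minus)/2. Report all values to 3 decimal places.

Stack each dimension's contribution:
  +A: nom +9.300 → Σnom=9.300; wc +0.140/-0.280 → slack +0.140/-0.280; half-tol=0.210, Σhalf²=0.044100
  -B: nom -19.100 → Σnom=-9.800; wc +0.383/-0.383 → slack +0.523/-0.663; half-tol=0.383, Σhalf²=0.190789
  +C: nom +38.900 → Σnom=29.100; wc +0.410/-0.340 → slack +0.933/-1.003; half-tol=0.375, Σhalf²=0.331414
  -D: nom -18.500 → Σnom=10.600; wc +0.160/-0.160 → slack +1.093/-1.163; half-tol=0.160, Σhalf²=0.357014
Nominal = 10.600. Worst-case = [10.600 - 1.163, 10.600 + 1.093] = [9.437, 11.693]. RSS = √0.357014 = 0.598.

nominal=10.600 wc=[9.437,11.693] rss=0.598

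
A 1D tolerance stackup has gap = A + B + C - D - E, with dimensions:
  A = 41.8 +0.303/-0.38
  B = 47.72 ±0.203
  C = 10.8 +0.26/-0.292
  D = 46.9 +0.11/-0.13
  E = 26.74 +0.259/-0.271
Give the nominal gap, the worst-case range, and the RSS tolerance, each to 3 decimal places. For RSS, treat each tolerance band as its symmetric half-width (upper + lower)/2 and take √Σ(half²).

Stack each dimension's contribution:
  +A: nom +41.800 → Σnom=41.800; wc +0.303/-0.380 → slack +0.303/-0.380; half-tol=0.342, Σhalf²=0.116622
  +B: nom +47.720 → Σnom=89.520; wc +0.203/-0.203 → slack +0.506/-0.583; half-tol=0.203, Σhalf²=0.157831
  +C: nom +10.800 → Σnom=100.320; wc +0.260/-0.292 → slack +0.766/-0.875; half-tol=0.276, Σhalf²=0.234007
  -D: nom -46.900 → Σnom=53.420; wc +0.130/-0.110 → slack +0.896/-0.985; half-tol=0.120, Σhalf²=0.248407
  -E: nom -26.740 → Σnom=26.680; wc +0.271/-0.259 → slack +1.167/-1.244; half-tol=0.265, Σhalf²=0.318632
Nominal = 26.680. Worst-case = [26.680 - 1.244, 26.680 + 1.167] = [25.436, 27.847]. RSS = √0.318632 = 0.564.

nominal=26.680 wc=[25.436,27.847] rss=0.564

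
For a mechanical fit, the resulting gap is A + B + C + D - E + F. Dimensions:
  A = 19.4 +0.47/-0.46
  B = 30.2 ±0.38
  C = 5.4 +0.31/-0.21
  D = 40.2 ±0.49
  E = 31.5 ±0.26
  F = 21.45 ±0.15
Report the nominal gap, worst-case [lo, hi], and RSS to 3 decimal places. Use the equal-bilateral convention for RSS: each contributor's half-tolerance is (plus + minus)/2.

nominal=85.150 wc=[83.200,87.210] rss=0.871

Stack each dimension's contribution:
  +A: nom +19.400 → Σnom=19.400; wc +0.470/-0.460 → slack +0.470/-0.460; half-tol=0.465, Σhalf²=0.216225
  +B: nom +30.200 → Σnom=49.600; wc +0.380/-0.380 → slack +0.850/-0.840; half-tol=0.380, Σhalf²=0.360625
  +C: nom +5.400 → Σnom=55.000; wc +0.310/-0.210 → slack +1.160/-1.050; half-tol=0.260, Σhalf²=0.428225
  +D: nom +40.200 → Σnom=95.200; wc +0.490/-0.490 → slack +1.650/-1.540; half-tol=0.490, Σhalf²=0.668325
  -E: nom -31.500 → Σnom=63.700; wc +0.260/-0.260 → slack +1.910/-1.800; half-tol=0.260, Σhalf²=0.735925
  +F: nom +21.450 → Σnom=85.150; wc +0.150/-0.150 → slack +2.060/-1.950; half-tol=0.150, Σhalf²=0.758425
Nominal = 85.150. Worst-case = [85.150 - 1.950, 85.150 + 2.060] = [83.200, 87.210]. RSS = √0.758425 = 0.871.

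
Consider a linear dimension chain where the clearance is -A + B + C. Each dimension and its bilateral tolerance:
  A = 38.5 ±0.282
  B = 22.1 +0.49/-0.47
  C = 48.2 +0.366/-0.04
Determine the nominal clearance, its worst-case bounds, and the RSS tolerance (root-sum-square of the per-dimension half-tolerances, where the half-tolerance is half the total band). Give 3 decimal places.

nominal=31.800 wc=[31.008,32.938] rss=0.593

Stack each dimension's contribution:
  -A: nom -38.500 → Σnom=-38.500; wc +0.282/-0.282 → slack +0.282/-0.282; half-tol=0.282, Σhalf²=0.079524
  +B: nom +22.100 → Σnom=-16.400; wc +0.490/-0.470 → slack +0.772/-0.752; half-tol=0.480, Σhalf²=0.309924
  +C: nom +48.200 → Σnom=31.800; wc +0.366/-0.040 → slack +1.138/-0.792; half-tol=0.203, Σhalf²=0.351133
Nominal = 31.800. Worst-case = [31.800 - 0.792, 31.800 + 1.138] = [31.008, 32.938]. RSS = √0.351133 = 0.593.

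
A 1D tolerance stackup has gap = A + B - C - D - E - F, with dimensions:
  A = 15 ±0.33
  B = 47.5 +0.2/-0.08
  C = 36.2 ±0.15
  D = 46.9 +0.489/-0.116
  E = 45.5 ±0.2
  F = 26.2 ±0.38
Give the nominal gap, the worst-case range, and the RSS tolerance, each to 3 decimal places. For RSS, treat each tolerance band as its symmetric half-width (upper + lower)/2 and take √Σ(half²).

Stack each dimension's contribution:
  +A: nom +15.000 → Σnom=15.000; wc +0.330/-0.330 → slack +0.330/-0.330; half-tol=0.330, Σhalf²=0.108900
  +B: nom +47.500 → Σnom=62.500; wc +0.200/-0.080 → slack +0.530/-0.410; half-tol=0.140, Σhalf²=0.128500
  -C: nom -36.200 → Σnom=26.300; wc +0.150/-0.150 → slack +0.680/-0.560; half-tol=0.150, Σhalf²=0.151000
  -D: nom -46.900 → Σnom=-20.600; wc +0.116/-0.489 → slack +0.796/-1.049; half-tol=0.302, Σhalf²=0.242506
  -E: nom -45.500 → Σnom=-66.100; wc +0.200/-0.200 → slack +0.996/-1.249; half-tol=0.200, Σhalf²=0.282506
  -F: nom -26.200 → Σnom=-92.300; wc +0.380/-0.380 → slack +1.376/-1.629; half-tol=0.380, Σhalf²=0.426906
Nominal = -92.300. Worst-case = [-92.300 - 1.629, -92.300 + 1.376] = [-93.929, -90.924]. RSS = √0.426906 = 0.653.

nominal=-92.300 wc=[-93.929,-90.924] rss=0.653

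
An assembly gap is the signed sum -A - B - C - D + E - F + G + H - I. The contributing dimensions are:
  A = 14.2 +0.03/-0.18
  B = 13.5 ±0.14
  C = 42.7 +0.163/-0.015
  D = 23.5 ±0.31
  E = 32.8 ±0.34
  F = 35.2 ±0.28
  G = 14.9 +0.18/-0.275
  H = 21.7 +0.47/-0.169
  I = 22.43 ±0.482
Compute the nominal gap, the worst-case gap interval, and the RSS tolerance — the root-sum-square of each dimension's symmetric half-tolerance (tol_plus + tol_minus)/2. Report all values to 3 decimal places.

Stack each dimension's contribution:
  -A: nom -14.200 → Σnom=-14.200; wc +0.180/-0.030 → slack +0.180/-0.030; half-tol=0.105, Σhalf²=0.011025
  -B: nom -13.500 → Σnom=-27.700; wc +0.140/-0.140 → slack +0.320/-0.170; half-tol=0.140, Σhalf²=0.030625
  -C: nom -42.700 → Σnom=-70.400; wc +0.015/-0.163 → slack +0.335/-0.333; half-tol=0.089, Σhalf²=0.038546
  -D: nom -23.500 → Σnom=-93.900; wc +0.310/-0.310 → slack +0.645/-0.643; half-tol=0.310, Σhalf²=0.134646
  +E: nom +32.800 → Σnom=-61.100; wc +0.340/-0.340 → slack +0.985/-0.983; half-tol=0.340, Σhalf²=0.250246
  -F: nom -35.200 → Σnom=-96.300; wc +0.280/-0.280 → slack +1.265/-1.263; half-tol=0.280, Σhalf²=0.328646
  +G: nom +14.900 → Σnom=-81.400; wc +0.180/-0.275 → slack +1.445/-1.538; half-tol=0.228, Σhalf²=0.380402
  +H: nom +21.700 → Σnom=-59.700; wc +0.470/-0.169 → slack +1.915/-1.707; half-tol=0.320, Σhalf²=0.482483
  -I: nom -22.430 → Σnom=-82.130; wc +0.482/-0.482 → slack +2.397/-2.189; half-tol=0.482, Σhalf²=0.714807
Nominal = -82.130. Worst-case = [-82.130 - 2.189, -82.130 + 2.397] = [-84.319, -79.733]. RSS = √0.714807 = 0.845.

nominal=-82.130 wc=[-84.319,-79.733] rss=0.845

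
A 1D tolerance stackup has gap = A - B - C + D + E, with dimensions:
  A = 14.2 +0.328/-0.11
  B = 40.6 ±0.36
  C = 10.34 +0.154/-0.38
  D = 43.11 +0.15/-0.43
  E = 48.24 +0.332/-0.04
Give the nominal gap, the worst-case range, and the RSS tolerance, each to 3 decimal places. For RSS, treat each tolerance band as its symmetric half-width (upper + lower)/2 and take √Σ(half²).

nominal=54.610 wc=[53.516,56.160] rss=0.606

Stack each dimension's contribution:
  +A: nom +14.200 → Σnom=14.200; wc +0.328/-0.110 → slack +0.328/-0.110; half-tol=0.219, Σhalf²=0.047961
  -B: nom -40.600 → Σnom=-26.400; wc +0.360/-0.360 → slack +0.688/-0.470; half-tol=0.360, Σhalf²=0.177561
  -C: nom -10.340 → Σnom=-36.740; wc +0.380/-0.154 → slack +1.068/-0.624; half-tol=0.267, Σhalf²=0.248850
  +D: nom +43.110 → Σnom=6.370; wc +0.150/-0.430 → slack +1.218/-1.054; half-tol=0.290, Σhalf²=0.332950
  +E: nom +48.240 → Σnom=54.610; wc +0.332/-0.040 → slack +1.550/-1.094; half-tol=0.186, Σhalf²=0.367546
Nominal = 54.610. Worst-case = [54.610 - 1.094, 54.610 + 1.550] = [53.516, 56.160]. RSS = √0.367546 = 0.606.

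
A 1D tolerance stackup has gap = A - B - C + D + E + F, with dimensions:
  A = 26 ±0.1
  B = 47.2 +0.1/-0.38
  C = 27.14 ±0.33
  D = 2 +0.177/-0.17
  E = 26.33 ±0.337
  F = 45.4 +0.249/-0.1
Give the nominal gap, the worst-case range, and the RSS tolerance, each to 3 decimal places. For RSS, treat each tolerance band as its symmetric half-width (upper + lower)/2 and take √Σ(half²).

Stack each dimension's contribution:
  +A: nom +26.000 → Σnom=26.000; wc +0.100/-0.100 → slack +0.100/-0.100; half-tol=0.100, Σhalf²=0.010000
  -B: nom -47.200 → Σnom=-21.200; wc +0.380/-0.100 → slack +0.480/-0.200; half-tol=0.240, Σhalf²=0.067600
  -C: nom -27.140 → Σnom=-48.340; wc +0.330/-0.330 → slack +0.810/-0.530; half-tol=0.330, Σhalf²=0.176500
  +D: nom +2.000 → Σnom=-46.340; wc +0.177/-0.170 → slack +0.987/-0.700; half-tol=0.173, Σhalf²=0.206602
  +E: nom +26.330 → Σnom=-20.010; wc +0.337/-0.337 → slack +1.324/-1.037; half-tol=0.337, Σhalf²=0.320171
  +F: nom +45.400 → Σnom=25.390; wc +0.249/-0.100 → slack +1.573/-1.137; half-tol=0.174, Σhalf²=0.350622
Nominal = 25.390. Worst-case = [25.390 - 1.137, 25.390 + 1.573] = [24.253, 26.963]. RSS = √0.350622 = 0.592.

nominal=25.390 wc=[24.253,26.963] rss=0.592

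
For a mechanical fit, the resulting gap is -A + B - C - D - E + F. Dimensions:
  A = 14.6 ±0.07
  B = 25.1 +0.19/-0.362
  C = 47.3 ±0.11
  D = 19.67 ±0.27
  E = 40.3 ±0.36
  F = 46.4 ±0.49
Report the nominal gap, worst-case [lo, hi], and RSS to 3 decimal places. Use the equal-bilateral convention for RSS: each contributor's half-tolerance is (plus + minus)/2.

nominal=-50.370 wc=[-52.032,-48.880] rss=0.732

Stack each dimension's contribution:
  -A: nom -14.600 → Σnom=-14.600; wc +0.070/-0.070 → slack +0.070/-0.070; half-tol=0.070, Σhalf²=0.004900
  +B: nom +25.100 → Σnom=10.500; wc +0.190/-0.362 → slack +0.260/-0.432; half-tol=0.276, Σhalf²=0.081076
  -C: nom -47.300 → Σnom=-36.800; wc +0.110/-0.110 → slack +0.370/-0.542; half-tol=0.110, Σhalf²=0.093176
  -D: nom -19.670 → Σnom=-56.470; wc +0.270/-0.270 → slack +0.640/-0.812; half-tol=0.270, Σhalf²=0.166076
  -E: nom -40.300 → Σnom=-96.770; wc +0.360/-0.360 → slack +1.000/-1.172; half-tol=0.360, Σhalf²=0.295676
  +F: nom +46.400 → Σnom=-50.370; wc +0.490/-0.490 → slack +1.490/-1.662; half-tol=0.490, Σhalf²=0.535776
Nominal = -50.370. Worst-case = [-50.370 - 1.662, -50.370 + 1.490] = [-52.032, -48.880]. RSS = √0.535776 = 0.732.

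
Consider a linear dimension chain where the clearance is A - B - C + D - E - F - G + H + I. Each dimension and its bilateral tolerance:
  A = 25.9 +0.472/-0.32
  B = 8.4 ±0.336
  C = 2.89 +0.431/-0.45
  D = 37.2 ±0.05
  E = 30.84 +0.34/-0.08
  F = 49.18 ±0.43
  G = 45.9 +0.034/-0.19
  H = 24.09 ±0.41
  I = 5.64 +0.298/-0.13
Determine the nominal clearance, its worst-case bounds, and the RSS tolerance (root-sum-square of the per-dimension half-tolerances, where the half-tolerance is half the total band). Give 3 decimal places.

nominal=-44.380 wc=[-46.861,-41.664] rss=0.960

Stack each dimension's contribution:
  +A: nom +25.900 → Σnom=25.900; wc +0.472/-0.320 → slack +0.472/-0.320; half-tol=0.396, Σhalf²=0.156816
  -B: nom -8.400 → Σnom=17.500; wc +0.336/-0.336 → slack +0.808/-0.656; half-tol=0.336, Σhalf²=0.269712
  -C: nom -2.890 → Σnom=14.610; wc +0.450/-0.431 → slack +1.258/-1.087; half-tol=0.441, Σhalf²=0.463752
  +D: nom +37.200 → Σnom=51.810; wc +0.050/-0.050 → slack +1.308/-1.137; half-tol=0.050, Σhalf²=0.466252
  -E: nom -30.840 → Σnom=20.970; wc +0.080/-0.340 → slack +1.388/-1.477; half-tol=0.210, Σhalf²=0.510352
  -F: nom -49.180 → Σnom=-28.210; wc +0.430/-0.430 → slack +1.818/-1.907; half-tol=0.430, Σhalf²=0.695252
  -G: nom -45.900 → Σnom=-74.110; wc +0.190/-0.034 → slack +2.008/-1.941; half-tol=0.112, Σhalf²=0.707796
  +H: nom +24.090 → Σnom=-50.020; wc +0.410/-0.410 → slack +2.418/-2.351; half-tol=0.410, Σhalf²=0.875896
  +I: nom +5.640 → Σnom=-44.380; wc +0.298/-0.130 → slack +2.716/-2.481; half-tol=0.214, Σhalf²=0.921692
Nominal = -44.380. Worst-case = [-44.380 - 2.481, -44.380 + 2.716] = [-46.861, -41.664]. RSS = √0.921692 = 0.960.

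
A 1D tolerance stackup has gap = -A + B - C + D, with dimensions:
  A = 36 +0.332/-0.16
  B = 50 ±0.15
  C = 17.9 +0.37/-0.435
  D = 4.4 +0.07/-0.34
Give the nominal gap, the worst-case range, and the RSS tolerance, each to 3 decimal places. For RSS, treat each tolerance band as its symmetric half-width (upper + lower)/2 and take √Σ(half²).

nominal=0.500 wc=[-0.692,1.315] rss=0.536

Stack each dimension's contribution:
  -A: nom -36.000 → Σnom=-36.000; wc +0.160/-0.332 → slack +0.160/-0.332; half-tol=0.246, Σhalf²=0.060516
  +B: nom +50.000 → Σnom=14.000; wc +0.150/-0.150 → slack +0.310/-0.482; half-tol=0.150, Σhalf²=0.083016
  -C: nom -17.900 → Σnom=-3.900; wc +0.435/-0.370 → slack +0.745/-0.852; half-tol=0.402, Σhalf²=0.245022
  +D: nom +4.400 → Σnom=0.500; wc +0.070/-0.340 → slack +0.815/-1.192; half-tol=0.205, Σhalf²=0.287047
Nominal = 0.500. Worst-case = [0.500 - 1.192, 0.500 + 0.815] = [-0.692, 1.315]. RSS = √0.287047 = 0.536.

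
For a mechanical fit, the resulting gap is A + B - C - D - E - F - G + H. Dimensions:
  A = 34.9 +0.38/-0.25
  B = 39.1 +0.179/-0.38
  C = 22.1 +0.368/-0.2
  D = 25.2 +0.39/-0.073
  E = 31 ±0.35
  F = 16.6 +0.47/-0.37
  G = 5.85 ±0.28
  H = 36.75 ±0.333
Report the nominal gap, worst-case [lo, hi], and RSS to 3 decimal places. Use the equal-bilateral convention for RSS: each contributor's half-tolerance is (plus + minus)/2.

nominal=10.000 wc=[7.179,12.165] rss=0.894

Stack each dimension's contribution:
  +A: nom +34.900 → Σnom=34.900; wc +0.380/-0.250 → slack +0.380/-0.250; half-tol=0.315, Σhalf²=0.099225
  +B: nom +39.100 → Σnom=74.000; wc +0.179/-0.380 → slack +0.559/-0.630; half-tol=0.279, Σhalf²=0.177345
  -C: nom -22.100 → Σnom=51.900; wc +0.200/-0.368 → slack +0.759/-0.998; half-tol=0.284, Σhalf²=0.258001
  -D: nom -25.200 → Σnom=26.700; wc +0.073/-0.390 → slack +0.832/-1.388; half-tol=0.232, Σhalf²=0.311594
  -E: nom -31.000 → Σnom=-4.300; wc +0.350/-0.350 → slack +1.182/-1.738; half-tol=0.350, Σhalf²=0.434094
  -F: nom -16.600 → Σnom=-20.900; wc +0.370/-0.470 → slack +1.552/-2.208; half-tol=0.420, Σhalf²=0.610494
  -G: nom -5.850 → Σnom=-26.750; wc +0.280/-0.280 → slack +1.832/-2.488; half-tol=0.280, Σhalf²=0.688894
  +H: nom +36.750 → Σnom=10.000; wc +0.333/-0.333 → slack +2.165/-2.821; half-tol=0.333, Σhalf²=0.799783
Nominal = 10.000. Worst-case = [10.000 - 2.821, 10.000 + 2.165] = [7.179, 12.165]. RSS = √0.799783 = 0.894.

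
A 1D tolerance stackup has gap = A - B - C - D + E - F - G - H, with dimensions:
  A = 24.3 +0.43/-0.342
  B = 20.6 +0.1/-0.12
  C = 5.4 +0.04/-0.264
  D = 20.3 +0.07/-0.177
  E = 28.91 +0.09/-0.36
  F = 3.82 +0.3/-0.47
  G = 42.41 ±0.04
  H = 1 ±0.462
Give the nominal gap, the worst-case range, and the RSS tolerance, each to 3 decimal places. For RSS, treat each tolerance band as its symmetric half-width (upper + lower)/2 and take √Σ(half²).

nominal=-40.320 wc=[-42.034,-38.267] rss=0.783

Stack each dimension's contribution:
  +A: nom +24.300 → Σnom=24.300; wc +0.430/-0.342 → slack +0.430/-0.342; half-tol=0.386, Σhalf²=0.148996
  -B: nom -20.600 → Σnom=3.700; wc +0.120/-0.100 → slack +0.550/-0.442; half-tol=0.110, Σhalf²=0.161096
  -C: nom -5.400 → Σnom=-1.700; wc +0.264/-0.040 → slack +0.814/-0.482; half-tol=0.152, Σhalf²=0.184200
  -D: nom -20.300 → Σnom=-22.000; wc +0.177/-0.070 → slack +0.991/-0.552; half-tol=0.123, Σhalf²=0.199452
  +E: nom +28.910 → Σnom=6.910; wc +0.090/-0.360 → slack +1.081/-0.912; half-tol=0.225, Σhalf²=0.250077
  -F: nom -3.820 → Σnom=3.090; wc +0.470/-0.300 → slack +1.551/-1.212; half-tol=0.385, Σhalf²=0.398302
  -G: nom -42.410 → Σnom=-39.320; wc +0.040/-0.040 → slack +1.591/-1.252; half-tol=0.040, Σhalf²=0.399902
  -H: nom -1.000 → Σnom=-40.320; wc +0.462/-0.462 → slack +2.053/-1.714; half-tol=0.462, Σhalf²=0.613346
Nominal = -40.320. Worst-case = [-40.320 - 1.714, -40.320 + 2.053] = [-42.034, -38.267]. RSS = √0.613346 = 0.783.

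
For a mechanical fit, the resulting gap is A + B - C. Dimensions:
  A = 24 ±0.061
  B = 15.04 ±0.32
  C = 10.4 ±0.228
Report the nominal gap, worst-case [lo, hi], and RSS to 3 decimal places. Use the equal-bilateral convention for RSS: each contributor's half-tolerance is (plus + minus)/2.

nominal=28.640 wc=[28.031,29.249] rss=0.398

Stack each dimension's contribution:
  +A: nom +24.000 → Σnom=24.000; wc +0.061/-0.061 → slack +0.061/-0.061; half-tol=0.061, Σhalf²=0.003721
  +B: nom +15.040 → Σnom=39.040; wc +0.320/-0.320 → slack +0.381/-0.381; half-tol=0.320, Σhalf²=0.106121
  -C: nom -10.400 → Σnom=28.640; wc +0.228/-0.228 → slack +0.609/-0.609; half-tol=0.228, Σhalf²=0.158105
Nominal = 28.640. Worst-case = [28.640 - 0.609, 28.640 + 0.609] = [28.031, 29.249]. RSS = √0.158105 = 0.398.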